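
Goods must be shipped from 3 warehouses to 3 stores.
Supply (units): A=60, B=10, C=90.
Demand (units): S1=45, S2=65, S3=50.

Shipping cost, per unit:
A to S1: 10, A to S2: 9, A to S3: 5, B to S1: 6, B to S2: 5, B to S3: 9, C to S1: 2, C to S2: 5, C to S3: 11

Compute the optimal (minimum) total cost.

One minimum-cost allocation:
  A→S2: 10 × 9 = 90
  A→S3: 50 × 5 = 250
  B→S2: 10 × 5 = 50
  C→S1: 45 × 2 = 90
  C→S2: 45 × 5 = 225
Total = 90 + 250 + 50 + 90 + 225 = 705.

705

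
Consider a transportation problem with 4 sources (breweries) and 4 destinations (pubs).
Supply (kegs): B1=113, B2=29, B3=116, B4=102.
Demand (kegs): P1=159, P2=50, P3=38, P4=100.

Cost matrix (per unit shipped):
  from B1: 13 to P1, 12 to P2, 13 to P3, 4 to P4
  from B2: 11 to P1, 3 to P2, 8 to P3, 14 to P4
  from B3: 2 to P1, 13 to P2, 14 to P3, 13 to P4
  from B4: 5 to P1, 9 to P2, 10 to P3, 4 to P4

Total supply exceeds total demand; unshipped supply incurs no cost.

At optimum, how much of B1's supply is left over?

Minimum-cost shipments:
  B1–P4: 100 × 4 = 400
  B2–P2: 29 × 3 = 87
  B3–P1: 116 × 2 = 232
  B4–P1: 43 × 5 = 215
  B4–P2: 21 × 9 = 189
  B4–P3: 38 × 10 = 380
Total cost = 1503.
B1 ships 100 of its 113, leaving 13.

13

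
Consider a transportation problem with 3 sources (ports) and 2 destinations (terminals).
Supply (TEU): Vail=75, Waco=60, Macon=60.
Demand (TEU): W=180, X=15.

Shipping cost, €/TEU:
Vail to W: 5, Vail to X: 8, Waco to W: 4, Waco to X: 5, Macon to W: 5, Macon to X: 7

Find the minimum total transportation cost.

One minimum-cost allocation:
  Vail->W: 75 × €5 = €375
  Waco->W: 45 × €4 = €180
  Waco->X: 15 × €5 = €75
  Macon->W: 60 × €5 = €300
Total = 375 + 180 + 75 + 300 = €930.
(Supply check: Vail ships 75; Waco ships 60; Macon ships 60.)

930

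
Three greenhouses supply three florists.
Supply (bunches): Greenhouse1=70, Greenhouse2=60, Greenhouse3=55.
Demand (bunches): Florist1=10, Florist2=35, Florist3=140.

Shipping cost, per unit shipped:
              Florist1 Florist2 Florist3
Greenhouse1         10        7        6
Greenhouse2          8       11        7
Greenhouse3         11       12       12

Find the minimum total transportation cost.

Optimal allocation:
  Greenhouse1->Florist3: 70 × 6 = 420
  Greenhouse2->Florist3: 60 × 7 = 420
  Greenhouse3->Florist1: 10 × 11 = 110
  Greenhouse3->Florist2: 35 × 12 = 420
  Greenhouse3->Florist3: 10 × 12 = 120
Total = 420 + 420 + 110 + 420 + 120 = 1490.
(Supply check: Greenhouse1 ships 70; Greenhouse2 ships 60; Greenhouse3 ships 55.)

1490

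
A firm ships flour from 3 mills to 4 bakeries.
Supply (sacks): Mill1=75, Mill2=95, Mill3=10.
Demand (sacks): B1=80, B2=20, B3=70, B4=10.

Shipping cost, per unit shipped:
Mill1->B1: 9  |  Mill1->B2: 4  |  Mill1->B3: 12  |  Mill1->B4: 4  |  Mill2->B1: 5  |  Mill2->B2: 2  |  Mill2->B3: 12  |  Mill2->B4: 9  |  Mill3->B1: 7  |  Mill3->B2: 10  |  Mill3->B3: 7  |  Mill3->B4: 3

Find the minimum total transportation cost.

A cheapest plan:
  Mill1 to B2: 5 sacks
  Mill1 to B3: 60 sacks
  Mill1 to B4: 10 sacks
  Mill2 to B1: 80 sacks
  Mill2 to B2: 15 sacks
  Mill3 to B3: 10 sacks
Total cost = 1280.

1280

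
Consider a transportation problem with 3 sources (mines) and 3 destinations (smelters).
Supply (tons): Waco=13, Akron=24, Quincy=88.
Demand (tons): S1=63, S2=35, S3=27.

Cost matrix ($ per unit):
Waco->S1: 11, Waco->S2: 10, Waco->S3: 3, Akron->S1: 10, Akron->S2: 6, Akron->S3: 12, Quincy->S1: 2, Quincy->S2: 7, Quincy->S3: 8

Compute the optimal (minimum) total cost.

498

One minimum-cost allocation:
  Waco->S3: 13 × $3 = $39
  Akron->S2: 24 × $6 = $144
  Quincy->S1: 63 × $2 = $126
  Quincy->S2: 11 × $7 = $77
  Quincy->S3: 14 × $8 = $112
Total = 39 + 144 + 126 + 77 + 112 = $498.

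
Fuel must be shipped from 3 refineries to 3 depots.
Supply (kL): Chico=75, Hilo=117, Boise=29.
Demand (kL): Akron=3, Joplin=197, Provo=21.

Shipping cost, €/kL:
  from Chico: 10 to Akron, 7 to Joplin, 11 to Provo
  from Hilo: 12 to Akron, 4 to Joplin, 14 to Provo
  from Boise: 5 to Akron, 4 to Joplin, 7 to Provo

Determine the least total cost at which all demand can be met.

1175

One minimum-cost allocation:
  Chico to Joplin: 75 × €7 = €525
  Hilo to Joplin: 117 × €4 = €468
  Boise to Akron: 3 × €5 = €15
  Boise to Joplin: 5 × €4 = €20
  Boise to Provo: 21 × €7 = €147
Total = 525 + 468 + 15 + 20 + 147 = €1175.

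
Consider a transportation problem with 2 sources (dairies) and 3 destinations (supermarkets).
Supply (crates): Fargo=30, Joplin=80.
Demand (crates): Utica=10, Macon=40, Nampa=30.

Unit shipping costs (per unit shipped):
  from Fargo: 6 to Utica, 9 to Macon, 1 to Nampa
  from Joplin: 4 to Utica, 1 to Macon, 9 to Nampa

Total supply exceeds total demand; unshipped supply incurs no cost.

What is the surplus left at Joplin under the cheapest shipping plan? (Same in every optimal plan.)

Minimum-cost shipments:
  Fargo→Nampa: 30 × 1 = 30
  Joplin→Utica: 10 × 4 = 40
  Joplin→Macon: 40 × 1 = 40
Total cost = 110.
Joplin ships 50 of its 80, leaving 30.

30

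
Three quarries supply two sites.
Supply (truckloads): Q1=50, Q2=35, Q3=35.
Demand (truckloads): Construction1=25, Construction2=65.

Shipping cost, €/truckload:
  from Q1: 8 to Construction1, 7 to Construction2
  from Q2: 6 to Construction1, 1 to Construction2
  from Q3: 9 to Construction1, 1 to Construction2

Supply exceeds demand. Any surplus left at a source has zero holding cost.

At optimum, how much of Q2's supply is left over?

0

Minimum-cost shipments:
  Q1→Construction1: 20 × €8 = €160
  Q2→Construction1: 5 × €6 = €30
  Q2→Construction2: 30 × €1 = €30
  Q3→Construction2: 35 × €1 = €35
Total cost = €255.
Q2 ships 35 of its 35, leaving 0.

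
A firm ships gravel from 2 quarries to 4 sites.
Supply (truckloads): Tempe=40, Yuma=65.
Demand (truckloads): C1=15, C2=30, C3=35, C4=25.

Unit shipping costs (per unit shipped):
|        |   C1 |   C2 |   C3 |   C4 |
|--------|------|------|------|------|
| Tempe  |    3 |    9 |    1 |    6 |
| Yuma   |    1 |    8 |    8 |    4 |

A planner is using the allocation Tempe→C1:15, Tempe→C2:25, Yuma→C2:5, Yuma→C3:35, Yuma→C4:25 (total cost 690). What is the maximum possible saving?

295

Current plan cost = 15·3 + 25·9 + 5·8 + 35·8 + 25·4 = 690.
Optimal plan:
  Tempe–C2: 5 × 9 = 45
  Tempe–C3: 35 × 1 = 35
  Yuma–C1: 15 × 1 = 15
  Yuma–C2: 25 × 8 = 200
  Yuma–C4: 25 × 4 = 100
Optimal cost = 395.
Saving = 690 − 395 = 295.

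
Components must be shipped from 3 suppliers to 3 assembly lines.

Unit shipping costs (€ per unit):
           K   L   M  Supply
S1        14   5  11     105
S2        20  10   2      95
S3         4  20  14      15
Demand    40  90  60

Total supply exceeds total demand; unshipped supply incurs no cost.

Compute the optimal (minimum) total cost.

1030

A cheapest plan:
  S1→K: 25 × €14 = €350
  S1→L: 80 × €5 = €400
  S2→L: 10 × €10 = €100
  S2→M: 60 × €2 = €120
  S3→K: 15 × €4 = €60
Total = 350 + 400 + 100 + 120 + 60 = €1030.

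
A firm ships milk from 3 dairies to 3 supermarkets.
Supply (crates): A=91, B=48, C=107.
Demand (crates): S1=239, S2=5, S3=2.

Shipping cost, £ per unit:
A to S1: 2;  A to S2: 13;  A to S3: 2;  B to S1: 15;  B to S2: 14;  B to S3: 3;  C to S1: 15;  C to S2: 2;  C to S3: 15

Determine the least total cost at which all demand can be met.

One minimum-cost allocation:
  A–S1: 91 crates
  B–S1: 46 crates
  B–S3: 2 crates
  C–S1: 102 crates
  C–S2: 5 crates
Total cost = £2418.

2418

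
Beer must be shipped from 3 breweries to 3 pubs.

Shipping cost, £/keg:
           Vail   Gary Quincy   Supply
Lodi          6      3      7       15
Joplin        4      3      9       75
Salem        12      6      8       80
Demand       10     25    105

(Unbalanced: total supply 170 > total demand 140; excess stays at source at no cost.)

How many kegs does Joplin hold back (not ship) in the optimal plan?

30

An optimal plan:
  Lodi->Quincy: 15 × £7 = £105
  Joplin->Vail: 10 × £4 = £40
  Joplin->Gary: 25 × £3 = £75
  Joplin->Quincy: 10 × £9 = £90
  Salem->Quincy: 80 × £8 = £640
Total cost = £950.
Joplin ships 45 of its 75, leaving 30.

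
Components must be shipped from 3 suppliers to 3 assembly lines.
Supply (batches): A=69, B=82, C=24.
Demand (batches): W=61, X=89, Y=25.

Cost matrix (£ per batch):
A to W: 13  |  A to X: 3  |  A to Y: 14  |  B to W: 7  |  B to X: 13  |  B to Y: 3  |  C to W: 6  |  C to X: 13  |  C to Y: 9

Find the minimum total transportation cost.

Optimal allocation:
  A->X: 69 batches
  B->W: 37 batches
  B->X: 20 batches
  B->Y: 25 batches
  C->W: 24 batches
Total cost = £945.

945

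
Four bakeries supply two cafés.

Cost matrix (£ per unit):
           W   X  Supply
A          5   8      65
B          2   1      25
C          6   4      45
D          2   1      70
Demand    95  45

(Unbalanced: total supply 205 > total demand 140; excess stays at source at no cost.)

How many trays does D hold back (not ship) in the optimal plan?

Minimum-cost shipments:
  B->W: 25 × £2 = £50
  C->X: 45 × £4 = £180
  D->W: 70 × £2 = £140
Total cost = £370.
D ships 70 of its 70, leaving 0.

0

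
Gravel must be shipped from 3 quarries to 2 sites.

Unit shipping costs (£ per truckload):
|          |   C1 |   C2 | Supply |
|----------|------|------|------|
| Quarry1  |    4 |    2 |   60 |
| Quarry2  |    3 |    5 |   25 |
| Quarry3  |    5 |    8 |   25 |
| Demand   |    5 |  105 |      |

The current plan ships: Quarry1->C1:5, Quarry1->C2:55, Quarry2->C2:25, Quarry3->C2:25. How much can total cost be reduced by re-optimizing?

25

Current plan cost = 5·4 + 55·2 + 25·5 + 25·8 = £455.
Optimal plan:
  Quarry1–C2: 60 × £2 = £120
  Quarry2–C2: 25 × £5 = £125
  Quarry3–C1: 5 × £5 = £25
  Quarry3–C2: 20 × £8 = £160
Optimal cost = £430.
Saving = 455 − 430 = £25.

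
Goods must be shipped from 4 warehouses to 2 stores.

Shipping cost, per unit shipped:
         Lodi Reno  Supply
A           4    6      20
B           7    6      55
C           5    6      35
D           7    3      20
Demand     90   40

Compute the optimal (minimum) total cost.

680

One minimum-cost allocation:
  A–Lodi: 20 units
  B–Lodi: 35 units
  B–Reno: 20 units
  C–Lodi: 35 units
  D–Reno: 20 units
Total cost = 680.
(Supply check: A ships 20; B ships 55; C ships 35; D ships 20.)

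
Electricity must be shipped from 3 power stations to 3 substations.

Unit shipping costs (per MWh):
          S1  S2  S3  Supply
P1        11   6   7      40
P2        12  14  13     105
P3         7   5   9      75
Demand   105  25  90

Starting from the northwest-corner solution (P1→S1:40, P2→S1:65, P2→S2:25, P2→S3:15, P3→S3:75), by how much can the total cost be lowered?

375

Current plan cost = 40·11 + 65·12 + 25·14 + 15·13 + 75·9 = 2440.
Optimal plan:
  P1->S3: 40 × 7 = 280
  P2->S1: 55 × 12 = 660
  P2->S3: 50 × 13 = 650
  P3->S1: 50 × 7 = 350
  P3->S2: 25 × 5 = 125
Optimal cost = 2065.
Saving = 2440 − 2065 = 375.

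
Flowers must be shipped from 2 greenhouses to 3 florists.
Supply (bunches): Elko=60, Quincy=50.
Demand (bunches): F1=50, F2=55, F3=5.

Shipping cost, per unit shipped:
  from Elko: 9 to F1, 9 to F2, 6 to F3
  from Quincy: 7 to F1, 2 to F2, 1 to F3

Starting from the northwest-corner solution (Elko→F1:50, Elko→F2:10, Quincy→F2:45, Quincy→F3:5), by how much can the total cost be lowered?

10

Current plan cost = 50·9 + 10·9 + 45·2 + 5·1 = 635.
Optimal plan:
  Elko to F1: 50 × 9 = 450
  Elko to F2: 5 × 9 = 45
  Elko to F3: 5 × 6 = 30
  Quincy to F2: 50 × 2 = 100
Optimal cost = 625.
Saving = 635 − 625 = 10.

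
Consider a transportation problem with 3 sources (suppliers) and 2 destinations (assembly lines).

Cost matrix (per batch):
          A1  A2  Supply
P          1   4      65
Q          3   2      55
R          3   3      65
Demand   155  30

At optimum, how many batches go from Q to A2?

Solving gives:
  P–A1: 65 × 1 = 65
  Q–A1: 25 × 3 = 75
  Q–A2: 30 × 2 = 60
  R–A1: 65 × 3 = 195
Total cost = 395.
So Q→A2 carries 30 batches.

30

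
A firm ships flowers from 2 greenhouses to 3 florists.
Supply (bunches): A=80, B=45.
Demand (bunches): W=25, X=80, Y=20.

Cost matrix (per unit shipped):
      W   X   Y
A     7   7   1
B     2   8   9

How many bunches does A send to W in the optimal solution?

0

Optimal shipments:
  A–X: 60 × 7 = 420
  A–Y: 20 × 1 = 20
  B–W: 25 × 2 = 50
  B–X: 20 × 8 = 160
Total cost = 650.
The route A→W is not used.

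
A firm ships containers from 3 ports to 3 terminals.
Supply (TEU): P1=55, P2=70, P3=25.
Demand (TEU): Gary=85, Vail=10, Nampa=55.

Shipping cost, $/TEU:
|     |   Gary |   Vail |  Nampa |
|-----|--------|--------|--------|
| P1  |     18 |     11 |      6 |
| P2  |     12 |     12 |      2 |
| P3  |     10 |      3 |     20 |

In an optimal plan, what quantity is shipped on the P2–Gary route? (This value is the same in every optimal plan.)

70

The minimum-cost plan:
  P1 to Nampa: 55 × $6 = $330
  P2 to Gary: 70 × $12 = $840
  P3 to Gary: 15 × $10 = $150
  P3 to Vail: 10 × $3 = $30
Total cost = $1350.
So P2→Gary carries 70 TEU.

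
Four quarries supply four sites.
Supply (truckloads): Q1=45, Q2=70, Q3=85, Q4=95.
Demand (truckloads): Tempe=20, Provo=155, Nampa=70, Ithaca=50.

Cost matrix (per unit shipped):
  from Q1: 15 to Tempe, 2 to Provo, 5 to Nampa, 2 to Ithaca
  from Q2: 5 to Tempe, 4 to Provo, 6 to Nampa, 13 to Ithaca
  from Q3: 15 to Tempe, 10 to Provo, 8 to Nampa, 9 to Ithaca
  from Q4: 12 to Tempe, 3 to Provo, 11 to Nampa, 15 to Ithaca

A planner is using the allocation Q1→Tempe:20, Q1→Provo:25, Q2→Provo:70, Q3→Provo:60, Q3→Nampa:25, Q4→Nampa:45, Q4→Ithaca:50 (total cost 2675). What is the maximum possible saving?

1305

Current plan cost = 20·15 + 25·2 + 70·4 + 60·10 + 25·8 + 45·11 + 50·15 = 2675.
Optimal plan:
  Q1–Provo: 10 × 2 = 20
  Q1–Ithaca: 35 × 2 = 70
  Q2–Tempe: 20 × 5 = 100
  Q2–Provo: 50 × 4 = 200
  Q3–Nampa: 70 × 8 = 560
  Q3–Ithaca: 15 × 9 = 135
  Q4–Provo: 95 × 3 = 285
Optimal cost = 1370.
Saving = 2675 − 1370 = 1305.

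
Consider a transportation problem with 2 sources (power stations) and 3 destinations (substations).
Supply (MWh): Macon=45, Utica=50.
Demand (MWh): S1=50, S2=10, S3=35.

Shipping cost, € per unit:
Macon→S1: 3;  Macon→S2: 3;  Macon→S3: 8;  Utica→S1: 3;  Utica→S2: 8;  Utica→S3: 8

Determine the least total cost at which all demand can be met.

One minimum-cost allocation:
  Macon->S2: 10 MWh
  Macon->S3: 35 MWh
  Utica->S1: 50 MWh
Total cost = €460.

460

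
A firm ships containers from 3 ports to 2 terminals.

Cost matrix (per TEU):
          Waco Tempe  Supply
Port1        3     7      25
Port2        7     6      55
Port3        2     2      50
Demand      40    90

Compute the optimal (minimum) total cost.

505

One minimum-cost allocation:
  Port1 to Waco: 25 TEU
  Port2 to Tempe: 55 TEU
  Port3 to Waco: 15 TEU
  Port3 to Tempe: 35 TEU
Total cost = 505.
(Supply check: Port1 ships 25; Port2 ships 55; Port3 ships 50.)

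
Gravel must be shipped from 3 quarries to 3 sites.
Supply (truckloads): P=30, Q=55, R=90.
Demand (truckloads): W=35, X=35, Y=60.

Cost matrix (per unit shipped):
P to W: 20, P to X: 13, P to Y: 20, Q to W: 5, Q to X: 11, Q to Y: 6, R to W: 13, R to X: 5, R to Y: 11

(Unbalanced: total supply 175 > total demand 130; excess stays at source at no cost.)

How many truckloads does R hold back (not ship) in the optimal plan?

15

An optimal plan:
  Q to W: 35 × 5 = 175
  Q to Y: 20 × 6 = 120
  R to X: 35 × 5 = 175
  R to Y: 40 × 11 = 440
Total cost = 910.
R ships 75 of its 90, leaving 15.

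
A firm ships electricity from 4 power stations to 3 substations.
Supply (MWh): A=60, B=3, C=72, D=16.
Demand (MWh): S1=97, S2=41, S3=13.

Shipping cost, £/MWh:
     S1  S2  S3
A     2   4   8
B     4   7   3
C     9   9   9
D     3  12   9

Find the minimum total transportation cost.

A cheapest plan:
  A->S1: 60 × £2 = £120
  B->S3: 3 × £3 = £9
  C->S1: 21 × £9 = £189
  C->S2: 41 × £9 = £369
  C->S3: 10 × £9 = £90
  D->S1: 16 × £3 = £48
Total = 120 + 9 + 189 + 369 + 90 + 48 = £825.
(Supply check: A ships 60; B ships 3; C ships 72; D ships 16.)

825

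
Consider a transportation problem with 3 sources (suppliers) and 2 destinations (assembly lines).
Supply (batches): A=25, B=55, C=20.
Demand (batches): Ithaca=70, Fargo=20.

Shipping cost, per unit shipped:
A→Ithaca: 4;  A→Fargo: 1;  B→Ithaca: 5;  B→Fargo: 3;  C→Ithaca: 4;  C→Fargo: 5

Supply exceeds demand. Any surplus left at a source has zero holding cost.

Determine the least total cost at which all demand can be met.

345

A cheapest plan:
  A–Ithaca: 5 × 4 = 20
  A–Fargo: 20 × 1 = 20
  B–Ithaca: 45 × 5 = 225
  C–Ithaca: 20 × 4 = 80
Total = 20 + 20 + 225 + 80 = 345.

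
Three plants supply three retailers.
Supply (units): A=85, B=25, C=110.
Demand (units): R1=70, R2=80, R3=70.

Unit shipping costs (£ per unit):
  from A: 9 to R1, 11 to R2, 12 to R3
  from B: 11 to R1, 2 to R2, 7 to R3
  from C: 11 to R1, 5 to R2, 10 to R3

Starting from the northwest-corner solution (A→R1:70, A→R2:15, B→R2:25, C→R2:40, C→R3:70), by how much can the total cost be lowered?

Current plan cost = 70·9 + 15·11 + 25·2 + 40·5 + 70·10 = £1745.
Optimal plan:
  A→R1: 70 units
  A→R3: 15 units
  B→R3: 25 units
  C→R2: 80 units
  C→R3: 30 units
Optimal cost = £1685.
Saving = 1745 − 1685 = £60.

60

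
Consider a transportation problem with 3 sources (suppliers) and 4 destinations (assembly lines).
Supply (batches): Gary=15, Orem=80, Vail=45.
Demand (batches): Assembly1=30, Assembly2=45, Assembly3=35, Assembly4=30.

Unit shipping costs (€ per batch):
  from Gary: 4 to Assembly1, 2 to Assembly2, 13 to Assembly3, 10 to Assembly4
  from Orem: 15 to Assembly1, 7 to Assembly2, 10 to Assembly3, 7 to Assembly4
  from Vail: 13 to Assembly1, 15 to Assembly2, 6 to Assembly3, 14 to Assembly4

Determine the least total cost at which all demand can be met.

1000

A cheapest plan:
  Gary->Assembly1: 15 batches
  Orem->Assembly1: 5 batches
  Orem->Assembly2: 45 batches
  Orem->Assembly4: 30 batches
  Vail->Assembly1: 10 batches
  Vail->Assembly3: 35 batches
Total cost = €1000.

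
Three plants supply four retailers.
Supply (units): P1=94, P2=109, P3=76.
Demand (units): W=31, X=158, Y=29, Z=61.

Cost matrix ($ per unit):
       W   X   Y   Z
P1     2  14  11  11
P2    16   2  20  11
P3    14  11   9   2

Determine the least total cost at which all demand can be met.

An optimal shipping plan:
  P1 to W: 31 units
  P1 to X: 34 units
  P1 to Y: 29 units
  P2 to X: 109 units
  P3 to X: 15 units
  P3 to Z: 61 units
Total cost = $1362.
(Supply check: P1 ships 94; P2 ships 109; P3 ships 76.)

1362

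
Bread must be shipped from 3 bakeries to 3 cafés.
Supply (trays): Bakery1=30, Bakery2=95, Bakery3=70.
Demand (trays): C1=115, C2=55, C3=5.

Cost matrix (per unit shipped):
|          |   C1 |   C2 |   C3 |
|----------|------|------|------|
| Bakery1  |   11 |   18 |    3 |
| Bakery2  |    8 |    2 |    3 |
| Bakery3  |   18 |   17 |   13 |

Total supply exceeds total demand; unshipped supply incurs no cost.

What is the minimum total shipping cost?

Optimal allocation:
  Bakery1→C1: 25 trays
  Bakery1→C3: 5 trays
  Bakery2→C1: 40 trays
  Bakery2→C2: 55 trays
  Bakery3→C1: 50 trays
Total cost = 1620.

1620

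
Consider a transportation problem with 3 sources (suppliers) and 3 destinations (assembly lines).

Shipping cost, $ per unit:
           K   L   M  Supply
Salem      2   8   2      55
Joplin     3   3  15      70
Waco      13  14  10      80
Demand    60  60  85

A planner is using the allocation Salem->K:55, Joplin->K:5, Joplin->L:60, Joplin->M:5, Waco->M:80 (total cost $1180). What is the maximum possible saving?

60

Current plan cost = 55·2 + 5·3 + 60·3 + 5·15 + 80·10 = $1180.
Optimal plan:
  Salem–K: 50 × $2 = $100
  Salem–M: 5 × $2 = $10
  Joplin–K: 10 × $3 = $30
  Joplin–L: 60 × $3 = $180
  Waco–M: 80 × $10 = $800
Optimal cost = $1120.
Saving = 1180 − 1120 = $60.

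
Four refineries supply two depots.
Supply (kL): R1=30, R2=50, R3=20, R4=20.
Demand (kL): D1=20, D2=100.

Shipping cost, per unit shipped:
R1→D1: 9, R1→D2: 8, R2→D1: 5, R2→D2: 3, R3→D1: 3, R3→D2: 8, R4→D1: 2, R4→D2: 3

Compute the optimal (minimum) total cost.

510

An optimal shipping plan:
  R1->D2: 30 kL
  R2->D2: 50 kL
  R3->D1: 20 kL
  R4->D2: 20 kL
Total cost = 510.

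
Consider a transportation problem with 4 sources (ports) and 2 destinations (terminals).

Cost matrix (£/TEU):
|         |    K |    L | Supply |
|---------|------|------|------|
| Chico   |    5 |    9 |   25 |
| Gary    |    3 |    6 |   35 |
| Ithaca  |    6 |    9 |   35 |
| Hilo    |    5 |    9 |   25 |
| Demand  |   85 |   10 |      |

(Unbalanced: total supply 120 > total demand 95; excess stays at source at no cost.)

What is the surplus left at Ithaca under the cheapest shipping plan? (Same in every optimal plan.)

25

An optimal plan:
  Chico->K: 25 × £5 = £125
  Gary->K: 25 × £3 = £75
  Gary->L: 10 × £6 = £60
  Ithaca->K: 10 × £6 = £60
  Hilo->K: 25 × £5 = £125
Total cost = £445.
Ithaca ships 10 of its 35, leaving 25.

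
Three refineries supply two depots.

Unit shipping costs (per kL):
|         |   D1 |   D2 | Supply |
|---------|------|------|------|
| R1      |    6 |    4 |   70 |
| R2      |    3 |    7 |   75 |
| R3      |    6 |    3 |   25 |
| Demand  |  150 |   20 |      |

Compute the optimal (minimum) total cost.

735

One minimum-cost allocation:
  R1–D1: 70 × 6 = 420
  R2–D1: 75 × 3 = 225
  R3–D1: 5 × 6 = 30
  R3–D2: 20 × 3 = 60
Total = 420 + 225 + 30 + 60 = 735.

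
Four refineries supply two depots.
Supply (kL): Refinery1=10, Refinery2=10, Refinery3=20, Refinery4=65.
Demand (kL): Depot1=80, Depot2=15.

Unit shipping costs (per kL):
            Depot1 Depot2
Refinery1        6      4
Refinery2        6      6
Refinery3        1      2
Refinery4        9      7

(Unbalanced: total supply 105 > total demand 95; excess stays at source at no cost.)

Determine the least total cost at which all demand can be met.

605

One minimum-cost allocation:
  Refinery1–Depot2: 10 × 4 = 40
  Refinery2–Depot1: 10 × 6 = 60
  Refinery3–Depot1: 20 × 1 = 20
  Refinery4–Depot1: 50 × 9 = 450
  Refinery4–Depot2: 5 × 7 = 35
Total = 40 + 60 + 20 + 450 + 35 = 605.
(Supply check: Refinery1 ships 10; Refinery2 ships 10; Refinery3 ships 20; Refinery4 ships 55.)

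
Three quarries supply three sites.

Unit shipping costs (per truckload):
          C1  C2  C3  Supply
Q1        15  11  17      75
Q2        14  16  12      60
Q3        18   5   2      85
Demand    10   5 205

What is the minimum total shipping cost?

2115

One minimum-cost allocation:
  Q1→C1: 10 × 15 = 150
  Q1→C2: 5 × 11 = 55
  Q1→C3: 60 × 17 = 1020
  Q2→C3: 60 × 12 = 720
  Q3→C3: 85 × 2 = 170
Total = 150 + 55 + 1020 + 720 + 170 = 2115.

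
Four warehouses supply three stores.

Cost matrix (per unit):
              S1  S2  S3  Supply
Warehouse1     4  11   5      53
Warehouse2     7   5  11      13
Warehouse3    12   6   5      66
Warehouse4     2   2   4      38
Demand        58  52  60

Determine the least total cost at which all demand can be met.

689

One minimum-cost allocation:
  Warehouse1 to S1: 53 units
  Warehouse2 to S2: 13 units
  Warehouse3 to S2: 6 units
  Warehouse3 to S3: 60 units
  Warehouse4 to S1: 5 units
  Warehouse4 to S2: 33 units
Total cost = 689.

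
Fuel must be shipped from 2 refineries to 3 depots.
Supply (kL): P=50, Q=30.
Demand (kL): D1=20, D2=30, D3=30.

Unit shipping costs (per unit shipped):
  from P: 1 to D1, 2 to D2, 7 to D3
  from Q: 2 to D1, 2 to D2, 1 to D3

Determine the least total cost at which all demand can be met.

Optimal allocation:
  P–D1: 20 × 1 = 20
  P–D2: 30 × 2 = 60
  Q–D3: 30 × 1 = 30
Total = 20 + 60 + 30 = 110.

110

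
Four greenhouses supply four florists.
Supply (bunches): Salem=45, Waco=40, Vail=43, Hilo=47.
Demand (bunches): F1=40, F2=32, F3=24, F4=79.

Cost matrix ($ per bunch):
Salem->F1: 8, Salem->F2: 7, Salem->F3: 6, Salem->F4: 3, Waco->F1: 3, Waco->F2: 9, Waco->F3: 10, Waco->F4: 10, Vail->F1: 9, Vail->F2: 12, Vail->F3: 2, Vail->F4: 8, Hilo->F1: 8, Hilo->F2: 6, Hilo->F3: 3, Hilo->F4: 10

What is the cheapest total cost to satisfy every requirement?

An optimal shipping plan:
  Salem→F4: 45 bunches
  Waco→F1: 40 bunches
  Vail→F3: 9 bunches
  Vail→F4: 34 bunches
  Hilo→F2: 32 bunches
  Hilo→F3: 15 bunches
Total cost = $782.
(Supply check: Salem ships 45; Waco ships 40; Vail ships 43; Hilo ships 47.)

782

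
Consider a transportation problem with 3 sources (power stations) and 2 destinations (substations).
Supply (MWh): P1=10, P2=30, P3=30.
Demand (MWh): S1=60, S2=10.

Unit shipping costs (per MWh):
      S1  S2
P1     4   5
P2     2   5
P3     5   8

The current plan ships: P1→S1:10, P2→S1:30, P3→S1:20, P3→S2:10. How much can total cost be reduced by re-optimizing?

Current plan cost = 10·4 + 30·2 + 20·5 + 10·8 = 280.
Optimal plan:
  P1 to S2: 10 × 5 = 50
  P2 to S1: 30 × 2 = 60
  P3 to S1: 30 × 5 = 150
Optimal cost = 260.
Saving = 280 − 260 = 20.

20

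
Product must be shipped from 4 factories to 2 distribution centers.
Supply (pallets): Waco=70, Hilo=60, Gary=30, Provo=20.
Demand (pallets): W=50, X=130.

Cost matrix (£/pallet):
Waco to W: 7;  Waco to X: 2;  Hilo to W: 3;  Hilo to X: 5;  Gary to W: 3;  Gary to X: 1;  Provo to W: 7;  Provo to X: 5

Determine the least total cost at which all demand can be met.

470

An optimal shipping plan:
  Waco->X: 70 × £2 = £140
  Hilo->W: 50 × £3 = £150
  Hilo->X: 10 × £5 = £50
  Gary->X: 30 × £1 = £30
  Provo->X: 20 × £5 = £100
Total = 140 + 150 + 50 + 30 + 100 = £470.
(Supply check: Waco ships 70; Hilo ships 60; Gary ships 30; Provo ships 20.)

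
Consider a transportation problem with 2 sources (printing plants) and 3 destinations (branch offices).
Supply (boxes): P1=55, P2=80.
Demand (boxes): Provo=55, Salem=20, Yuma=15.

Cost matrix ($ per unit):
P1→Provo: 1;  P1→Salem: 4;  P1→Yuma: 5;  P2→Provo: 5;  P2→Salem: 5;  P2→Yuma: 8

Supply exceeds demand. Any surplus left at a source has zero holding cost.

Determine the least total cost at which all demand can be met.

275

One minimum-cost allocation:
  P1–Provo: 55 × $1 = $55
  P2–Salem: 20 × $5 = $100
  P2–Yuma: 15 × $8 = $120
Total = 55 + 100 + 120 = $275.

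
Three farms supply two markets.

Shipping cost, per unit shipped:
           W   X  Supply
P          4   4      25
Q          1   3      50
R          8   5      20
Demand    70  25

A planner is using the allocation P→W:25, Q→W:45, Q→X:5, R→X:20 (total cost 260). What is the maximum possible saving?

10

Current plan cost = 25·4 + 45·1 + 5·3 + 20·5 = 260.
Optimal plan:
  P→W: 20 × 4 = 80
  P→X: 5 × 4 = 20
  Q→W: 50 × 1 = 50
  R→X: 20 × 5 = 100
Optimal cost = 250.
Saving = 260 − 250 = 10.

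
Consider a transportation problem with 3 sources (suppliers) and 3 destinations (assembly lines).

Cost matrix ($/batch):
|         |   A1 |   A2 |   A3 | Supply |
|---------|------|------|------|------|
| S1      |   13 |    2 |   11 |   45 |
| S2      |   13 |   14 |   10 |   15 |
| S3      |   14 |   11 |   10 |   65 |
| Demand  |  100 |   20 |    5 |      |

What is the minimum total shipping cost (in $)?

One minimum-cost allocation:
  S1 to A1: 25 × $13 = $325
  S1 to A2: 20 × $2 = $40
  S2 to A1: 15 × $13 = $195
  S3 to A1: 60 × $14 = $840
  S3 to A3: 5 × $10 = $50
Total = 325 + 40 + 195 + 840 + 50 = $1450.

1450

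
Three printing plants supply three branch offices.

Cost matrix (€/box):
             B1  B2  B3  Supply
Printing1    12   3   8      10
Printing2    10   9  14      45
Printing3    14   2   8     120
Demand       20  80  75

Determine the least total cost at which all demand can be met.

1110

A cheapest plan:
  Printing1→B3: 10 boxes
  Printing2→B1: 20 boxes
  Printing2→B3: 25 boxes
  Printing3→B2: 80 boxes
  Printing3→B3: 40 boxes
Total cost = €1110.
(Supply check: Printing1 ships 10; Printing2 ships 45; Printing3 ships 120.)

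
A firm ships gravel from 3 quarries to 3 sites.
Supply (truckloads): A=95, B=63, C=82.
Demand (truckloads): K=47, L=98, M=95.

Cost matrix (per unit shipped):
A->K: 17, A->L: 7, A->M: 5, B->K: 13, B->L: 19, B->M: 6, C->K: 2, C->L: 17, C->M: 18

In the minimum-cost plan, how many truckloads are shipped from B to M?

63

Optimal shipments:
  A→L: 63 × 7 = 441
  A→M: 32 × 5 = 160
  B→M: 63 × 6 = 378
  C→K: 47 × 2 = 94
  C→L: 35 × 17 = 595
Total cost = 1668.
So B→M carries 63 truckloads.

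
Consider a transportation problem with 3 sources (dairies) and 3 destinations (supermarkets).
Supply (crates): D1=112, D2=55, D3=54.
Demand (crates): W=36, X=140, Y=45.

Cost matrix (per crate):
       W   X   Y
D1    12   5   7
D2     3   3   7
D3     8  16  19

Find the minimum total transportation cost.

Optimal allocation:
  D1→X: 67 × 5 = 335
  D1→Y: 45 × 7 = 315
  D2→X: 55 × 3 = 165
  D3→W: 36 × 8 = 288
  D3→X: 18 × 16 = 288
Total = 335 + 315 + 165 + 288 + 288 = 1391.

1391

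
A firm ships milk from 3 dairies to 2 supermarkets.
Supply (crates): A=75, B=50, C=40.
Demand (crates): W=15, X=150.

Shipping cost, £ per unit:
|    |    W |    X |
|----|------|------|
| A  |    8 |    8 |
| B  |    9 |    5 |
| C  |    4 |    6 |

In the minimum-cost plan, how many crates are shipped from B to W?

Solving gives:
  A to X: 75 × £8 = £600
  B to X: 50 × £5 = £250
  C to W: 15 × £4 = £60
  C to X: 25 × £6 = £150
Total cost = £1060.
The route B→W is not used.

0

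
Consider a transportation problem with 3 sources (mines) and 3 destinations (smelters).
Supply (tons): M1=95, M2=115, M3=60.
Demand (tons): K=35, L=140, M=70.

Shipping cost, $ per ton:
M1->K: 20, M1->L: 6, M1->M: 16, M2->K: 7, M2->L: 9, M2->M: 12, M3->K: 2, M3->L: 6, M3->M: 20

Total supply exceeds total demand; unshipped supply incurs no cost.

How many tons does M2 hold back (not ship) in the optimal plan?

25

An optimal plan:
  M1–L: 95 × $6 = $570
  M2–L: 20 × $9 = $180
  M2–M: 70 × $12 = $840
  M3–K: 35 × $2 = $70
  M3–L: 25 × $6 = $150
Total cost = $1810.
M2 ships 90 of its 115, leaving 25.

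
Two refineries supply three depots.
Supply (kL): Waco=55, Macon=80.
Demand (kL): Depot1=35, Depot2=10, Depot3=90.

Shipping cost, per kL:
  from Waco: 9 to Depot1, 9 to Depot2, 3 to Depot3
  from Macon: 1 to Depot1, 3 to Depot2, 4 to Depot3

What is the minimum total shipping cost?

370

One minimum-cost allocation:
  Waco->Depot3: 55 × 3 = 165
  Macon->Depot1: 35 × 1 = 35
  Macon->Depot2: 10 × 3 = 30
  Macon->Depot3: 35 × 4 = 140
Total = 165 + 35 + 30 + 140 = 370.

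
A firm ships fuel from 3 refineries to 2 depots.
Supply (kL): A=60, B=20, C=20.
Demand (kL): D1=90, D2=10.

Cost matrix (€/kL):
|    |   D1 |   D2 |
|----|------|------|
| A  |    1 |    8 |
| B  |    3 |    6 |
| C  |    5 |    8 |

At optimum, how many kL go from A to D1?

Solving gives:
  A→D1: 60 kL
  B→D1: 20 kL
  C→D1: 10 kL
  C→D2: 10 kL
Total cost = €250.
So A→D1 carries 60 kL.

60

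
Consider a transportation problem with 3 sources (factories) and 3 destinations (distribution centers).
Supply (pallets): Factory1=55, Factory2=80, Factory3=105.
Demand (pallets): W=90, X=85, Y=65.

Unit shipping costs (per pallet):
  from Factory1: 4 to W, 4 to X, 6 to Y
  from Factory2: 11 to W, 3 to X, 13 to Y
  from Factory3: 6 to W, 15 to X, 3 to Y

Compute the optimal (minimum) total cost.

895

A cheapest plan:
  Factory1→W: 50 × 4 = 200
  Factory1→X: 5 × 4 = 20
  Factory2→X: 80 × 3 = 240
  Factory3→W: 40 × 6 = 240
  Factory3→Y: 65 × 3 = 195
Total = 200 + 20 + 240 + 240 + 195 = 895.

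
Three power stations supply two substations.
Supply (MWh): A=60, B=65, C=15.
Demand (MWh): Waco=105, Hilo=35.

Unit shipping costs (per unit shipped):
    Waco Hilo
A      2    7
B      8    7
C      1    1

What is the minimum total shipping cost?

An optimal shipping plan:
  A->Waco: 60 × 2 = 120
  B->Waco: 30 × 8 = 240
  B->Hilo: 35 × 7 = 245
  C->Waco: 15 × 1 = 15
Total = 120 + 240 + 245 + 15 = 620.
(Supply check: A ships 60; B ships 65; C ships 15.)

620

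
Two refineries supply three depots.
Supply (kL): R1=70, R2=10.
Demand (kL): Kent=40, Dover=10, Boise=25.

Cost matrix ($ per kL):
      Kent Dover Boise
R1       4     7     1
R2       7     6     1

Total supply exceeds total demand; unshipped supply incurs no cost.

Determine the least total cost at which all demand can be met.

Optimal allocation:
  R1→Kent: 40 kL
  R1→Boise: 25 kL
  R2→Dover: 10 kL
Total cost = $245.
(Supply check: R1 ships 65; R2 ships 10.)

245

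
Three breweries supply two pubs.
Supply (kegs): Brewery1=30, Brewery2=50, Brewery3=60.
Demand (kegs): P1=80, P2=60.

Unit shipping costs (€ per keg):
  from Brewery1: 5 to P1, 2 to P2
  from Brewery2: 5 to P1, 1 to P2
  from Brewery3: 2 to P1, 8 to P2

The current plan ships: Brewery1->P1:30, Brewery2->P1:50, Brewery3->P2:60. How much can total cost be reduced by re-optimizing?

Current plan cost = 30·5 + 50·5 + 60·8 = €880.
Optimal plan:
  Brewery1->P1: 20 × €5 = €100
  Brewery1->P2: 10 × €2 = €20
  Brewery2->P2: 50 × €1 = €50
  Brewery3->P1: 60 × €2 = €120
Optimal cost = €290.
Saving = 880 − 290 = €590.

590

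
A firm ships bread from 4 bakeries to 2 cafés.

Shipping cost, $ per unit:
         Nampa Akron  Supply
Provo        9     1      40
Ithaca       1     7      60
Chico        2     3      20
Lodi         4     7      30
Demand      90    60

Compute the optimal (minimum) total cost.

One minimum-cost allocation:
  Provo->Akron: 40 × $1 = $40
  Ithaca->Nampa: 60 × $1 = $60
  Chico->Akron: 20 × $3 = $60
  Lodi->Nampa: 30 × $4 = $120
Total = 40 + 60 + 60 + 120 = $280.
(Supply check: Provo ships 40; Ithaca ships 60; Chico ships 20; Lodi ships 30.)

280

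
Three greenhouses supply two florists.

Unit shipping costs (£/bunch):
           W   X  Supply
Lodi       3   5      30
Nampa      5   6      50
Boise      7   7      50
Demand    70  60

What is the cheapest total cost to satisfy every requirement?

700

One minimum-cost allocation:
  Lodi to W: 30 bunches
  Nampa to W: 40 bunches
  Nampa to X: 10 bunches
  Boise to X: 50 bunches
Total cost = £700.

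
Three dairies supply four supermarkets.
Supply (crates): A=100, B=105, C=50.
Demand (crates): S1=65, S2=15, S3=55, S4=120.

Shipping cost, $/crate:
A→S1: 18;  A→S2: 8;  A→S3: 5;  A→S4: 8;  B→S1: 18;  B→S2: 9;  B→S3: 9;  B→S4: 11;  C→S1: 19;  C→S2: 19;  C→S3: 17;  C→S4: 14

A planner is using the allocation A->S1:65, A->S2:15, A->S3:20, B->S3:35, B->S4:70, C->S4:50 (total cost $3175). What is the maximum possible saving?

Current plan cost = 65·18 + 15·8 + 20·5 + 35·9 + 70·11 + 50·14 = $3175.
Optimal plan:
  A to S3: 55 × $5 = $275
  A to S4: 45 × $8 = $360
  B to S1: 15 × $18 = $270
  B to S2: 15 × $9 = $135
  B to S4: 75 × $11 = $825
  C to S1: 50 × $19 = $950
Optimal cost = $2815.
Saving = 3175 − 2815 = $360.

360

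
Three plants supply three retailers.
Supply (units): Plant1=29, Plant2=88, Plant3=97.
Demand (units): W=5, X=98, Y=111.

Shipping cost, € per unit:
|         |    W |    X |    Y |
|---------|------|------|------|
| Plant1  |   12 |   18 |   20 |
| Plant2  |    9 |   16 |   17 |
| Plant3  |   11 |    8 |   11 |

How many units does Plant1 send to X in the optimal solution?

1

Optimal shipments:
  Plant1->X: 1 × €18 = €18
  Plant1->Y: 28 × €20 = €560
  Plant2->W: 5 × €9 = €45
  Plant2->Y: 83 × €17 = €1411
  Plant3->X: 97 × €8 = €776
Total cost = €2810.
So Plant1→X carries 1 units.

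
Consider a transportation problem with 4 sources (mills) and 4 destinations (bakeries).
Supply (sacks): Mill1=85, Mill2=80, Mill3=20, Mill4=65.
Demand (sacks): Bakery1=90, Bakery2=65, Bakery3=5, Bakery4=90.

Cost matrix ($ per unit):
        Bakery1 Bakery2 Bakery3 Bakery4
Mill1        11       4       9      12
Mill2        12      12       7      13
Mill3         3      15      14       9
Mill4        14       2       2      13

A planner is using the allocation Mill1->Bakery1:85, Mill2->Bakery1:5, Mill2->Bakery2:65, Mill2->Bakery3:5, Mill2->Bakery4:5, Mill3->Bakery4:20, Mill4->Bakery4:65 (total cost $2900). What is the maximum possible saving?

760

Current plan cost = 85·11 + 5·12 + 65·12 + 5·7 + 5·13 + 20·9 + 65·13 = $2900.
Optimal plan:
  Mill1–Bakery1: 70 × $11 = $770
  Mill1–Bakery2: 5 × $4 = $20
  Mill1–Bakery4: 10 × $12 = $120
  Mill2–Bakery4: 80 × $13 = $1040
  Mill3–Bakery1: 20 × $3 = $60
  Mill4–Bakery2: 60 × $2 = $120
  Mill4–Bakery3: 5 × $2 = $10
Optimal cost = $2140.
Saving = 2900 − 2140 = $760.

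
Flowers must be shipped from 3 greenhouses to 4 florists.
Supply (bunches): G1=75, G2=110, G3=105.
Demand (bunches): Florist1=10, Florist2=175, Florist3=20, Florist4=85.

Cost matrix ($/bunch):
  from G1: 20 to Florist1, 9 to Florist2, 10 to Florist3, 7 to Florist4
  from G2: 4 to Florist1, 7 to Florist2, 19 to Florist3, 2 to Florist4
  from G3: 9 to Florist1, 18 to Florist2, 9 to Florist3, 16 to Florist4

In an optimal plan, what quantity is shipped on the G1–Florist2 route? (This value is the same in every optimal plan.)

The minimum-cost plan:
  G1 to Florist2: 75 bunches
  G2 to Florist2: 25 bunches
  G2 to Florist4: 85 bunches
  G3 to Florist1: 10 bunches
  G3 to Florist2: 75 bunches
  G3 to Florist3: 20 bunches
Total cost = $2640.
So G1→Florist2 carries 75 bunches.

75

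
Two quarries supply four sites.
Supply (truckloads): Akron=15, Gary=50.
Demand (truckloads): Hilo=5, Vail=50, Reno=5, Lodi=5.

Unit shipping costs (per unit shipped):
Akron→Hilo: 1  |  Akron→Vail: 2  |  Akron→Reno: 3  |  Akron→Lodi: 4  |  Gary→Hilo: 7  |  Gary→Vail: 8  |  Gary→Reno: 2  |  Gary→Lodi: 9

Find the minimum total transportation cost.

400

An optimal shipping plan:
  Akron→Hilo: 5 × 1 = 5
  Akron→Vail: 10 × 2 = 20
  Gary→Vail: 40 × 8 = 320
  Gary→Reno: 5 × 2 = 10
  Gary→Lodi: 5 × 9 = 45
Total = 5 + 20 + 320 + 10 + 45 = 400.
(Supply check: Akron ships 15; Gary ships 50.)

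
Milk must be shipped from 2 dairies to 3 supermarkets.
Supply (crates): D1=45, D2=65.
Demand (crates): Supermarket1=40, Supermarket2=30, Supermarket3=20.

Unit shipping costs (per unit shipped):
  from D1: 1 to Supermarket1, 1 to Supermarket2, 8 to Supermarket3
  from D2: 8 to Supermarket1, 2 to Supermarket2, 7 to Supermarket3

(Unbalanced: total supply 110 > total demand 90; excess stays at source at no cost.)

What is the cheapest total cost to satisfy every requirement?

235

An optimal shipping plan:
  D1→Supermarket1: 40 × 1 = 40
  D1→Supermarket2: 5 × 1 = 5
  D2→Supermarket2: 25 × 2 = 50
  D2→Supermarket3: 20 × 7 = 140
Total = 40 + 5 + 50 + 140 = 235.
(Supply check: D1 ships 45; D2 ships 45.)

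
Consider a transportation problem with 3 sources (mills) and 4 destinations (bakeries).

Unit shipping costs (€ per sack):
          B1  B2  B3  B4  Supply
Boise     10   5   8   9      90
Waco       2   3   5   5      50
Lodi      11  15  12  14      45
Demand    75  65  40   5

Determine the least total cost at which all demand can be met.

1145

An optimal shipping plan:
  Boise→B2: 65 × €5 = €325
  Boise→B3: 20 × €8 = €160
  Boise→B4: 5 × €9 = €45
  Waco→B1: 50 × €2 = €100
  Lodi→B1: 25 × €11 = €275
  Lodi→B3: 20 × €12 = €240
Total = 325 + 160 + 45 + 100 + 275 + 240 = €1145.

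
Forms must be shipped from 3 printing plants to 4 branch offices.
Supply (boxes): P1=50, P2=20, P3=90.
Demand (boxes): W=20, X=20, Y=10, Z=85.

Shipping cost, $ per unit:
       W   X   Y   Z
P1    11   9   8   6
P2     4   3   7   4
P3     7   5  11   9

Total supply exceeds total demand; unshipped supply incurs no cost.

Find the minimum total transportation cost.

865

Optimal allocation:
  P1->Y: 10 × $8 = $80
  P1->Z: 40 × $6 = $240
  P2->Z: 20 × $4 = $80
  P3->W: 20 × $7 = $140
  P3->X: 20 × $5 = $100
  P3->Z: 25 × $9 = $225
Total = 80 + 240 + 80 + 140 + 100 + 225 = $865.
(Supply check: P1 ships 50; P2 ships 20; P3 ships 65.)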